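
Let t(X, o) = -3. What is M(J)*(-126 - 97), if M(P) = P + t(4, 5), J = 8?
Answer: -1115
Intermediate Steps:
M(P) = -3 + P (M(P) = P - 3 = -3 + P)
M(J)*(-126 - 97) = (-3 + 8)*(-126 - 97) = 5*(-223) = -1115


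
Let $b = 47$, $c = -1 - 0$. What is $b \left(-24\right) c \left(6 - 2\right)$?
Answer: $4512$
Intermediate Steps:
$c = -1$ ($c = -1 + 0 = -1$)
$b \left(-24\right) c \left(6 - 2\right) = 47 \left(-24\right) \left(- (6 - 2)\right) = - 1128 \left(\left(-1\right) 4\right) = \left(-1128\right) \left(-4\right) = 4512$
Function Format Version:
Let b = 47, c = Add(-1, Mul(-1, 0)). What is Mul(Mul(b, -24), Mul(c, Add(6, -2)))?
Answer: 4512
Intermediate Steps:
c = -1 (c = Add(-1, 0) = -1)
Mul(Mul(b, -24), Mul(c, Add(6, -2))) = Mul(Mul(47, -24), Mul(-1, Add(6, -2))) = Mul(-1128, Mul(-1, 4)) = Mul(-1128, -4) = 4512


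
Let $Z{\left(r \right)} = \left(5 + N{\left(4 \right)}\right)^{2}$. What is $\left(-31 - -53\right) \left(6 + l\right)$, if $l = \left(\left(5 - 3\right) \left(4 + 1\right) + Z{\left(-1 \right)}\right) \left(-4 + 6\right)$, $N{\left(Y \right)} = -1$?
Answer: $1276$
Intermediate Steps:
$Z{\left(r \right)} = 16$ ($Z{\left(r \right)} = \left(5 - 1\right)^{2} = 4^{2} = 16$)
$l = 52$ ($l = \left(\left(5 - 3\right) \left(4 + 1\right) + 16\right) \left(-4 + 6\right) = \left(2 \cdot 5 + 16\right) 2 = \left(10 + 16\right) 2 = 26 \cdot 2 = 52$)
$\left(-31 - -53\right) \left(6 + l\right) = \left(-31 - -53\right) \left(6 + 52\right) = \left(-31 + 53\right) 58 = 22 \cdot 58 = 1276$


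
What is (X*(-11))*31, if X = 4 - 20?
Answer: 5456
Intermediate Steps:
X = -16
(X*(-11))*31 = -16*(-11)*31 = 176*31 = 5456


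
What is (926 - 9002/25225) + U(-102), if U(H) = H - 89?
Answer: 18531373/25225 ≈ 734.64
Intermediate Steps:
U(H) = -89 + H
(926 - 9002/25225) + U(-102) = (926 - 9002/25225) + (-89 - 102) = (926 - 9002*1/25225) - 191 = (926 - 9002/25225) - 191 = 23349348/25225 - 191 = 18531373/25225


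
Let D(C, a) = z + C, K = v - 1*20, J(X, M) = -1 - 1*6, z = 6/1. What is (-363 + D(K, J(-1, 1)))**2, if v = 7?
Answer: 136900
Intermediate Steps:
z = 6 (z = 6*1 = 6)
J(X, M) = -7 (J(X, M) = -1 - 6 = -7)
K = -13 (K = 7 - 1*20 = 7 - 20 = -13)
D(C, a) = 6 + C
(-363 + D(K, J(-1, 1)))**2 = (-363 + (6 - 13))**2 = (-363 - 7)**2 = (-370)**2 = 136900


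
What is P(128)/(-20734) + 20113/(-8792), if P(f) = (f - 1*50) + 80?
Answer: -4269511/1860136 ≈ -2.2953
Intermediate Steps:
P(f) = 30 + f (P(f) = (f - 50) + 80 = (-50 + f) + 80 = 30 + f)
P(128)/(-20734) + 20113/(-8792) = (30 + 128)/(-20734) + 20113/(-8792) = 158*(-1/20734) + 20113*(-1/8792) = -79/10367 - 20113/8792 = -4269511/1860136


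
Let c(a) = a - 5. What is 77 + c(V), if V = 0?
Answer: 72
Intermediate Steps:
c(a) = -5 + a
77 + c(V) = 77 + (-5 + 0) = 77 - 5 = 72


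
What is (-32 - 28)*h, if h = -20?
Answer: 1200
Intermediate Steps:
(-32 - 28)*h = (-32 - 28)*(-20) = -60*(-20) = 1200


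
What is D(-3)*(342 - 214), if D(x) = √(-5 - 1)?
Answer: 128*I*√6 ≈ 313.53*I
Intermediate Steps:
D(x) = I*√6 (D(x) = √(-6) = I*√6)
D(-3)*(342 - 214) = (I*√6)*(342 - 214) = (I*√6)*128 = 128*I*√6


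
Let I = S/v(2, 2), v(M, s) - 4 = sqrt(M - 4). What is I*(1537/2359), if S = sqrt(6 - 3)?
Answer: 3074*sqrt(3)/21231 - 1537*I*sqrt(6)/42462 ≈ 0.25078 - 0.088664*I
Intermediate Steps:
v(M, s) = 4 + sqrt(-4 + M) (v(M, s) = 4 + sqrt(M - 4) = 4 + sqrt(-4 + M))
S = sqrt(3) ≈ 1.7320
I = sqrt(3)/(4 + I*sqrt(2)) (I = sqrt(3)/(4 + sqrt(-4 + 2)) = sqrt(3)/(4 + sqrt(-2)) = sqrt(3)/(4 + I*sqrt(2)) ≈ 0.3849 - 0.13608*I)
I*(1537/2359) = (2*sqrt(3)/9 - I*sqrt(6)/18)*(1537/2359) = 3074*sqrt(3)/21231 - 1537*I*sqrt(6)/42462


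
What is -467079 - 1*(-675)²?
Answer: -922704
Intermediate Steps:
-467079 - 1*(-675)² = -467079 - 1*455625 = -467079 - 455625 = -922704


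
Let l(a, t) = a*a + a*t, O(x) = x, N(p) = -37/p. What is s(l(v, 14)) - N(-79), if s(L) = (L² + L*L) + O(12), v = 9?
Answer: 6771053/79 ≈ 85710.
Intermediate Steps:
l(a, t) = a² + a*t
s(L) = 12 + 2*L² (s(L) = (L² + L*L) + 12 = (L² + L²) + 12 = 2*L² + 12 = 12 + 2*L²)
s(l(v, 14)) - N(-79) = (12 + 2*(9*(9 + 14))²) - (-37)/(-79) = (12 + 2*(9*23)²) - (-37)*(-1)/79 = (12 + 2*207²) - 1*37/79 = (12 + 2*42849) - 37/79 = (12 + 85698) - 37/79 = 85710 - 37/79 = 6771053/79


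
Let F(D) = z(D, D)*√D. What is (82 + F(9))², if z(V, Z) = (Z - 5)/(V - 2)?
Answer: 343396/49 ≈ 7008.1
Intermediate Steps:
z(V, Z) = (-5 + Z)/(-2 + V)
F(D) = √D*(-5 + D)/(-2 + D) (F(D) = ((-5 + D)/(-2 + D))*√D = √D*(-5 + D)/(-2 + D))
(82 + F(9))² = (82 + √9*(-5 + 9)/(-2 + 9))² = (82 + 3*4/7)² = (82 + 3*(⅐)*4)² = (82 + 12/7)² = (586/7)² = 343396/49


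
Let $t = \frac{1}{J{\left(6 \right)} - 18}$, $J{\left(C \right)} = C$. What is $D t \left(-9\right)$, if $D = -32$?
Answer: $-24$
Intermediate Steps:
$t = - \frac{1}{12}$ ($t = \frac{1}{6 - 18} = \frac{1}{-12} = - \frac{1}{12} \approx -0.083333$)
$D t \left(-9\right) = \left(-32\right) \left(- \frac{1}{12}\right) \left(-9\right) = \frac{8}{3} \left(-9\right) = -24$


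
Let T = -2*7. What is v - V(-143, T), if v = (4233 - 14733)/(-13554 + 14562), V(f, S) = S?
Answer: 43/12 ≈ 3.5833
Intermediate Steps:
T = -14
v = -125/12 (v = -10500/1008 = -10500*1/1008 = -125/12 ≈ -10.417)
v - V(-143, T) = -125/12 - 1*(-14) = -125/12 + 14 = 43/12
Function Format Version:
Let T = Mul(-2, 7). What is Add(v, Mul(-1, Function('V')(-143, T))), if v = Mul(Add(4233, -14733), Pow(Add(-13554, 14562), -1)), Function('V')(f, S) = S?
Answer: Rational(43, 12) ≈ 3.5833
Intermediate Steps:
T = -14
v = Rational(-125, 12) (v = Mul(-10500, Pow(1008, -1)) = Mul(-10500, Rational(1, 1008)) = Rational(-125, 12) ≈ -10.417)
Add(v, Mul(-1, Function('V')(-143, T))) = Add(Rational(-125, 12), Mul(-1, -14)) = Add(Rational(-125, 12), 14) = Rational(43, 12)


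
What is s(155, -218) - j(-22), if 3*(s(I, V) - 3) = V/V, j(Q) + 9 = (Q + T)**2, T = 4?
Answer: -935/3 ≈ -311.67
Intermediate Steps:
j(Q) = -9 + (4 + Q)**2 (j(Q) = -9 + (Q + 4)**2 = -9 + (4 + Q)**2)
s(I, V) = 10/3 (s(I, V) = 3 + (V/V)/3 = 3 + (1/3)*1 = 3 + 1/3 = 10/3)
s(155, -218) - j(-22) = 10/3 - (-9 + (4 - 22)**2) = 10/3 - (-9 + (-18)**2) = 10/3 - (-9 + 324) = 10/3 - 1*315 = 10/3 - 315 = -935/3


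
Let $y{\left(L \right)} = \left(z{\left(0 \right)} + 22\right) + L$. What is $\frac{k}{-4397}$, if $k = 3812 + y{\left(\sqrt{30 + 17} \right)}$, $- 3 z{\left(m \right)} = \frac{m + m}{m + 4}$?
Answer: $- \frac{3834}{4397} - \frac{\sqrt{47}}{4397} \approx -0.87352$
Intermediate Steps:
$z{\left(m \right)} = - \frac{2 m}{3 \left(4 + m\right)}$ ($z{\left(m \right)} = - \frac{\left(m + m\right) \frac{1}{m + 4}}{3} = - \frac{2 m \frac{1}{4 + m}}{3} = - \frac{2 m}{3 \left(4 + m\right)}$)
$y{\left(L \right)} = 22 + L$ ($y{\left(L \right)} = \left(\left(-2\right) 0 \frac{1}{12 + 3 \cdot 0} + 22\right) + L = \left(\left(-2\right) 0 \frac{1}{12 + 0} + 22\right) + L = \left(\left(-2\right) 0 \cdot \frac{1}{12} + 22\right) + L = \left(0 + 22\right) + L = 22 + L$)
$k = 3834 + \sqrt{47}$ ($k = 3812 + \left(22 + \sqrt{30 + 17}\right) = 3812 + \left(22 + \sqrt{47}\right) = 3834 + \sqrt{47} \approx 3840.9$)
$\frac{k}{-4397} = \frac{3834 + \sqrt{47}}{-4397} = \left(3834 + \sqrt{47}\right) \left(- \frac{1}{4397}\right) = - \frac{3834}{4397} - \frac{\sqrt{47}}{4397}$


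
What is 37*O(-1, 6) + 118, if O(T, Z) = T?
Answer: 81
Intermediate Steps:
37*O(-1, 6) + 118 = 37*(-1) + 118 = -37 + 118 = 81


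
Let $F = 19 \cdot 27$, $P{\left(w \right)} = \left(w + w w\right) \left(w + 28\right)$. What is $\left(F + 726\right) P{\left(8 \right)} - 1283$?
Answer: $3210205$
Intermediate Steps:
$P{\left(w \right)} = \left(28 + w\right) \left(w + w^{2}\right)$ ($P{\left(w \right)} = \left(w + w^{2}\right) \left(28 + w\right) = \left(28 + w\right) \left(w + w^{2}\right)$)
$F = 513$
$\left(F + 726\right) P{\left(8 \right)} - 1283 = \left(513 + 726\right) 8 \left(28 + 8^{2} + 29 \cdot 8\right) - 1283 = 1239 \cdot 8 \left(28 + 64 + 232\right) - 1283 = 1239 \cdot 8 \cdot 324 - 1283 = 1239 \cdot 2592 - 1283 = 3211488 - 1283 = 3210205$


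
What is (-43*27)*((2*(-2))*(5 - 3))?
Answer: 9288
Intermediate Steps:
(-43*27)*((2*(-2))*(5 - 3)) = -(-4644)*2 = -1161*(-8) = 9288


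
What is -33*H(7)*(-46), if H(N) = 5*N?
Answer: 53130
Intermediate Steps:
-33*H(7)*(-46) = -165*7*(-46) = -33*35*(-46) = -1155*(-46) = 53130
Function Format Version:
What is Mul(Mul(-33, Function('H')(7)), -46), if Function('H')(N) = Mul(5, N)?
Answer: 53130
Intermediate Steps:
Mul(Mul(-33, Function('H')(7)), -46) = Mul(Mul(-33, Mul(5, 7)), -46) = Mul(Mul(-33, 35), -46) = Mul(-1155, -46) = 53130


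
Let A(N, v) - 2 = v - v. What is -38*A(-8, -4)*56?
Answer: -4256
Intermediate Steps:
A(N, v) = 2 (A(N, v) = 2 + (v - v) = 2 + 0 = 2)
-38*A(-8, -4)*56 = -38*2*56 = -76*56 = -4256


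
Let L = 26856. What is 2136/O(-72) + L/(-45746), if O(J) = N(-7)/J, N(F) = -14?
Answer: 1758748212/160111 ≈ 10985.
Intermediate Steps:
O(J) = -14/J
2136/O(-72) + L/(-45746) = 2136/((-14/(-72))) + 26856/(-45746) = 2136/((-14*(-1/72))) + 26856*(-1/45746) = 2136/(7/36) - 13428/22873 = 2136*(36/7) - 13428/22873 = 76896/7 - 13428/22873 = 1758748212/160111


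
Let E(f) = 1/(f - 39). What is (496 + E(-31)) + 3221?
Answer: 260189/70 ≈ 3717.0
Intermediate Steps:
E(f) = 1/(-39 + f)
(496 + E(-31)) + 3221 = (496 + 1/(-39 - 31)) + 3221 = (496 + 1/(-70)) + 3221 = (496 - 1/70) + 3221 = 34719/70 + 3221 = 260189/70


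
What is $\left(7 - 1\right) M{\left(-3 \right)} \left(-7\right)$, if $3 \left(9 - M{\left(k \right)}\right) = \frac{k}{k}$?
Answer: $-364$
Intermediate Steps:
$M{\left(k \right)} = \frac{26}{3}$ ($M{\left(k \right)} = 9 - \frac{k \frac{1}{k}}{3} = 9 - \frac{1}{3} = \frac{26}{3}$)
$\left(7 - 1\right) M{\left(-3 \right)} \left(-7\right) = \left(7 - 1\right) \frac{26}{3} \left(-7\right) = 6 \cdot \frac{26}{3} \left(-7\right) = 52 \left(-7\right) = -364$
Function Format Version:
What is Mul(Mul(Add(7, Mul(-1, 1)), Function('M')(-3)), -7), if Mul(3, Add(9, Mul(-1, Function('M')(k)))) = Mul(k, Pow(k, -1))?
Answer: -364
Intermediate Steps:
Function('M')(k) = Rational(26, 3) (Function('M')(k) = Add(9, Mul(Rational(-1, 3), Mul(k, Pow(k, -1)))) = Add(9, Mul(Rational(-1, 3), 1)) = Add(9, Rational(-1, 3)) = Rational(26, 3))
Mul(Mul(Add(7, Mul(-1, 1)), Function('M')(-3)), -7) = Mul(Mul(Add(7, Mul(-1, 1)), Rational(26, 3)), -7) = Mul(Mul(Add(7, -1), Rational(26, 3)), -7) = Mul(Mul(6, Rational(26, 3)), -7) = Mul(52, -7) = -364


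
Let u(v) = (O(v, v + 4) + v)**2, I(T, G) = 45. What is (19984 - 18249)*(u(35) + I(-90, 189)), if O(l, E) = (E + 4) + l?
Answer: 22232290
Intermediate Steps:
O(l, E) = 4 + E + l (O(l, E) = (4 + E) + l = 4 + E + l)
u(v) = (8 + 3*v)**2 (u(v) = ((4 + (v + 4) + v) + v)**2 = ((4 + (4 + v) + v) + v)**2 = ((8 + 2*v) + v)**2 = (8 + 3*v)**2)
(19984 - 18249)*(u(35) + I(-90, 189)) = (19984 - 18249)*((8 + 3*35)**2 + 45) = 1735*((8 + 105)**2 + 45) = 1735*(113**2 + 45) = 1735*(12769 + 45) = 1735*12814 = 22232290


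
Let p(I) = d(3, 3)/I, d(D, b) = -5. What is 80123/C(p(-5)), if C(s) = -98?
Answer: -80123/98 ≈ -817.58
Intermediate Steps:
p(I) = -5/I
80123/C(p(-5)) = 80123/(-98) = 80123*(-1/98) = -80123/98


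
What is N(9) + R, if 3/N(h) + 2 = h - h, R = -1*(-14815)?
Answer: 29627/2 ≈ 14814.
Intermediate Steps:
R = 14815
N(h) = -3/2 (N(h) = 3/(-2 + (h - h)) = 3/(-2 + 0) = 3/(-2) = 3*(-½) = -3/2)
N(9) + R = -3/2 + 14815 = 29627/2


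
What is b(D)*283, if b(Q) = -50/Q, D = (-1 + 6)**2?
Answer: -566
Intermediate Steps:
D = 25 (D = 5**2 = 25)
b(D)*283 = -50/25*283 = -50*1/25*283 = -2*283 = -566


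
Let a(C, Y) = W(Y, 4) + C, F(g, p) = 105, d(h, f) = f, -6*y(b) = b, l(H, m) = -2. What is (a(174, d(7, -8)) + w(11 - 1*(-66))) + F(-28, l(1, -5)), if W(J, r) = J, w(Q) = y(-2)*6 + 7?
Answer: 280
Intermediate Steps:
y(b) = -b/6
w(Q) = 9 (w(Q) = -⅙*(-2)*6 + 7 = (⅓)*6 + 7 = 2 + 7 = 9)
a(C, Y) = C + Y (a(C, Y) = Y + C = C + Y)
(a(174, d(7, -8)) + w(11 - 1*(-66))) + F(-28, l(1, -5)) = ((174 - 8) + 9) + 105 = (166 + 9) + 105 = 175 + 105 = 280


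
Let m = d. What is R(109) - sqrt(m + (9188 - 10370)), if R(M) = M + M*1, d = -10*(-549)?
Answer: 218 - 2*sqrt(1077) ≈ 152.36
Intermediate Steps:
d = 5490
m = 5490
R(M) = 2*M (R(M) = M + M = 2*M)
R(109) - sqrt(m + (9188 - 10370)) = 2*109 - sqrt(5490 + (9188 - 10370)) = 218 - sqrt(5490 - 1182) = 218 - sqrt(4308) = 218 - 2*sqrt(1077)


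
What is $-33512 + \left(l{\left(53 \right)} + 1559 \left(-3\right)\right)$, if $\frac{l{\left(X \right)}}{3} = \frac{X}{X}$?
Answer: $-38186$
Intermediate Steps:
$l{\left(X \right)} = 3$ ($l{\left(X \right)} = 3 \frac{X}{X} = 3 \cdot 1 = 3$)
$-33512 + \left(l{\left(53 \right)} + 1559 \left(-3\right)\right) = -33512 + \left(3 + 1559 \left(-3\right)\right) = -33512 + \left(3 - 4677\right) = -33512 - 4674 = -38186$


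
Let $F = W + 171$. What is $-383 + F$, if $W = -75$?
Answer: $-287$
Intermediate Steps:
$F = 96$ ($F = -75 + 171 = 96$)
$-383 + F = -383 + 96 = -287$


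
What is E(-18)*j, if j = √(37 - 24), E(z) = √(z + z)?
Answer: 6*I*√13 ≈ 21.633*I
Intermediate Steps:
E(z) = √2*√z (E(z) = √(2*z) = √2*√z)
j = √13 ≈ 3.6056
E(-18)*j = (√2*√(-18))*√13 = (√2*(3*I*√2))*√13 = (6*I)*√13 = 6*I*√13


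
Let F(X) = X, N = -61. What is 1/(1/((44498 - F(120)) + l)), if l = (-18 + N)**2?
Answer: 50619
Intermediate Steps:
l = 6241 (l = (-18 - 61)**2 = (-79)**2 = 6241)
1/(1/((44498 - F(120)) + l)) = 1/(1/((44498 - 1*120) + 6241)) = 1/(1/((44498 - 120) + 6241)) = 1/(1/(44378 + 6241)) = 1/(1/50619) = 50619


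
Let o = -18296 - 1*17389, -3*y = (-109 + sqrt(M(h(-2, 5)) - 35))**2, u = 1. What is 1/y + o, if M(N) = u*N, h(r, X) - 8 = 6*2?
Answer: 3*(-141146071*I - 2593110*sqrt(15))/(2*(109*sqrt(15) + 5933*I)) ≈ -35685.0 - 1.7166e-5*I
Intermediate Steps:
h(r, X) = 20 (h(r, X) = 8 + 6*2 = 8 + 12 = 20)
M(N) = N (M(N) = 1*N = N)
y = -(-109 + I*sqrt(15))**2/3 (y = -(-109 + sqrt(20 - 35))**2/3 = -(-109 + sqrt(-15))**2/3 = -(-109 + I*sqrt(15))**2/3 ≈ -3955.3 + 281.44*I)
o = -35685 (o = -18296 - 17389 = -35685)
1/y + o = 1/(-11866/3 + 218*I*sqrt(15)/3) - 35685 = -35685 + 1/(-11866/3 + 218*I*sqrt(15)/3)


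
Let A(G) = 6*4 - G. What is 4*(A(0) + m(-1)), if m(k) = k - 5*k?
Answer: 112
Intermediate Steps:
m(k) = -4*k
A(G) = 24 - G
4*(A(0) + m(-1)) = 4*((24 - 1*0) - 4*(-1)) = 4*((24 + 0) + 4) = 4*(24 + 4) = 4*28 = 112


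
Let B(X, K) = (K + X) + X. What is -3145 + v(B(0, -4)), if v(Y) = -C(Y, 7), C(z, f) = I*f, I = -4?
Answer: -3117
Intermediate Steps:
B(X, K) = K + 2*X
C(z, f) = -4*f
v(Y) = 28 (v(Y) = -(-4)*7 = -1*(-28) = 28)
-3145 + v(B(0, -4)) = -3145 + 28 = -3117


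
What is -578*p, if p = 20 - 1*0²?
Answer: -11560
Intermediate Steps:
p = 20 (p = 20 - 1*0 = 20 + 0 = 20)
-578*p = -578*20 = -11560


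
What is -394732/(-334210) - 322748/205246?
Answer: -6712111252/17148816415 ≈ -0.39140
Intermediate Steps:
-394732/(-334210) - 322748/205246 = -394732*(-1/334210) - 322748*1/205246 = 197366/167105 - 161374/102623 = -6712111252/17148816415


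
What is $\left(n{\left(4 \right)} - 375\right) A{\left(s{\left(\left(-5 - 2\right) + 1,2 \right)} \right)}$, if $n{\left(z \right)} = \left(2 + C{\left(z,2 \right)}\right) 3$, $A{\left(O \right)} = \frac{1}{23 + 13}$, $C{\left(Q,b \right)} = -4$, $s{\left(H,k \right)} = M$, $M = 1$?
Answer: $- \frac{127}{12} \approx -10.583$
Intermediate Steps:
$s{\left(H,k \right)} = 1$
$A{\left(O \right)} = \frac{1}{36}$
$n{\left(z \right)} = -6$ ($n{\left(z \right)} = \left(2 - 4\right) 3 = \left(-2\right) 3 = -6$)
$\left(n{\left(4 \right)} - 375\right) A{\left(s{\left(\left(-5 - 2\right) + 1,2 \right)} \right)} = \left(-6 - 375\right) \frac{1}{36} = \left(-381\right) \frac{1}{36} = - \frac{127}{12}$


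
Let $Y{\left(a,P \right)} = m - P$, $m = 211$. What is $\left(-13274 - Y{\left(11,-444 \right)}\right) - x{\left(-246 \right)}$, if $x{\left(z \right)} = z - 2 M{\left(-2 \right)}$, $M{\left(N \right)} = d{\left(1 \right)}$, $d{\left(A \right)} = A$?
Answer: $-13681$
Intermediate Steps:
$M{\left(N \right)} = 1$
$Y{\left(a,P \right)} = 211 - P$
$x{\left(z \right)} = -2 + z$ ($x{\left(z \right)} = z - 2 = -2 + z$)
$\left(-13274 - Y{\left(11,-444 \right)}\right) - x{\left(-246 \right)} = \left(-13274 - \left(211 - -444\right)\right) - \left(-2 - 246\right) = \left(-13274 - \left(211 + 444\right)\right) - -248 = \left(-13274 - 655\right) + 248 = -13929 + 248 = -13681$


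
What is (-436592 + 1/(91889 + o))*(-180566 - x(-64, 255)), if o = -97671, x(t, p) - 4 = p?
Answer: 456470099429625/5782 ≈ 7.8947e+10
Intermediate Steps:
x(t, p) = 4 + p
(-436592 + 1/(91889 + o))*(-180566 - x(-64, 255)) = (-436592 + 1/(91889 - 97671))*(-180566 - (4 + 255)) = (-436592 + 1/(-5782))*(-180566 - 1*259) = (-436592 - 1/5782)*(-180566 - 259) = -2524374945/5782*(-180825) = 456470099429625/5782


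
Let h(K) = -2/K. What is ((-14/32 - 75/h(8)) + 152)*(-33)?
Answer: -238425/16 ≈ -14902.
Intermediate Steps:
((-14/32 - 75/h(8)) + 152)*(-33) = ((-14/32 - 75/((-2/8))) + 152)*(-33) = ((-14*1/32 - 75/((-2*⅛))) + 152)*(-33) = ((-7/16 - 75/(-¼)) + 152)*(-33) = ((-7/16 - 75*(-4)) + 152)*(-33) = ((-7/16 + 300) + 152)*(-33) = (4793/16 + 152)*(-33) = (7225/16)*(-33) = -238425/16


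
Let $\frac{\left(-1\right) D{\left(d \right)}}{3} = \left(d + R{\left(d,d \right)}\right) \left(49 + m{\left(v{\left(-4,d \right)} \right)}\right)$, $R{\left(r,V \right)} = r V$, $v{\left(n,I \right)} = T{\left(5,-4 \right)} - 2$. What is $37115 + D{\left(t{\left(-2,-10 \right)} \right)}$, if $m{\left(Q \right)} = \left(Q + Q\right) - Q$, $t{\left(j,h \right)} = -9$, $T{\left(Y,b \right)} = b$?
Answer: $27827$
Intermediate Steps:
$v{\left(n,I \right)} = -6$ ($v{\left(n,I \right)} = -4 - 2 = -6$)
$m{\left(Q \right)} = Q$ ($m{\left(Q \right)} = 2 Q - Q = Q$)
$R{\left(r,V \right)} = V r$
$D{\left(d \right)} = - 129 d - 129 d^{2}$ ($D{\left(d \right)} = - 3 \left(d + d d\right) \left(49 - 6\right) = - 3 \left(d + d^{2}\right) 43 = - 3 \left(43 d + 43 d^{2}\right) = - 129 d - 129 d^{2}$)
$37115 + D{\left(t{\left(-2,-10 \right)} \right)} = 37115 + 129 \left(-9\right) \left(-1 - -9\right) = 37115 + 129 \left(-9\right) \left(-1 + 9\right) = 37115 + 129 \left(-9\right) 8 = 37115 - 9288 = 27827$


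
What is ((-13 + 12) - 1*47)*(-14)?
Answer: 672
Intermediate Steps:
((-13 + 12) - 1*47)*(-14) = (-1 - 47)*(-14) = -48*(-14) = 672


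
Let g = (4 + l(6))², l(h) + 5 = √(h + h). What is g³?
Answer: 4069 - 2220*√3 ≈ 223.85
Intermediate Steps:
l(h) = -5 + √2*√h (l(h) = -5 + √(h + h) = -5 + √(2*h) = -5 + √2*√h)
g = (-1 + 2*√3)² (g = (4 + (-5 + √2*√6))² = (4 + (-5 + 2*√3))² = (-1 + 2*√3)² ≈ 6.0718)
g³ = (13 - 4*√3)³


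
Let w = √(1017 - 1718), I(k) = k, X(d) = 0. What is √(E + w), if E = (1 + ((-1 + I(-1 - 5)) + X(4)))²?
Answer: √(36 + I*√701) ≈ 6.3517 + 2.0842*I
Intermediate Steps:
E = 36 (E = (1 + ((-1 + (-1 - 5)) + 0))² = (1 + ((-1 - 6) + 0))² = (1 + (-7 + 0))² = (1 - 7)² = (-6)² = 36)
w = I*√701 (w = √(-701) = I*√701 ≈ 26.476*I)
√(E + w) = √(36 + I*√701)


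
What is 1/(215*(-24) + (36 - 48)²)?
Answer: -1/5016 ≈ -0.00019936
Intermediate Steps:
1/(215*(-24) + (36 - 48)²) = 1/(-5160 + (-12)²) = 1/(-5160 + 144) = 1/(-5016) = -1/5016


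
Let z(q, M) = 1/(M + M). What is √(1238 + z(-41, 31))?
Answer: √4758934/62 ≈ 35.185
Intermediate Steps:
z(q, M) = 1/(2*M)
√(1238 + z(-41, 31)) = √(1238 + (½)/31) = √(1238 + (½)*(1/31)) = √(1238 + 1/62) = √(76757/62) = √4758934/62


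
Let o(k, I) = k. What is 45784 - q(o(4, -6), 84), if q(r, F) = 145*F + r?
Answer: 33600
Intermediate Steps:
q(r, F) = r + 145*F
45784 - q(o(4, -6), 84) = 45784 - (4 + 145*84) = 45784 - (4 + 12180) = 45784 - 1*12184 = 45784 - 12184 = 33600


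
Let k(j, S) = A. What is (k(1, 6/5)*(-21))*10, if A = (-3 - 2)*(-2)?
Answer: -2100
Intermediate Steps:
A = 10 (A = -5*(-2) = 10)
k(j, S) = 10
(k(1, 6/5)*(-21))*10 = (10*(-21))*10 = -210*10 = -2100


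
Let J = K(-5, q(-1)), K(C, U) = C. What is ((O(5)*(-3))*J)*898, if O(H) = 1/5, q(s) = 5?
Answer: 2694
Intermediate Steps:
O(H) = 1/5
J = -5
((O(5)*(-3))*J)*898 = (((1/5)*(-3))*(-5))*898 = -3/5*(-5)*898 = 3*898 = 2694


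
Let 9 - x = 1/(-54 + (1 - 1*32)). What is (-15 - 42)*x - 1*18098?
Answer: -1581992/85 ≈ -18612.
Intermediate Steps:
x = 766/85 (x = 9 - 1/(-54 + (1 - 1*32)) = 9 - 1/(-54 + (1 - 32)) = 9 - 1/(-54 - 31) = 9 - 1/(-85) = 9 - 1*(-1/85) = 9 + 1/85 = 766/85 ≈ 9.0118)
(-15 - 42)*x - 1*18098 = (-15 - 42)*(766/85) - 1*18098 = -57*766/85 - 18098 = -43662/85 - 18098 = -1581992/85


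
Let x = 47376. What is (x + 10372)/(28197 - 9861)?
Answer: 14437/4584 ≈ 3.1494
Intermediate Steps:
(x + 10372)/(28197 - 9861) = (47376 + 10372)/(28197 - 9861) = 57748/18336 = 57748*(1/18336) = 14437/4584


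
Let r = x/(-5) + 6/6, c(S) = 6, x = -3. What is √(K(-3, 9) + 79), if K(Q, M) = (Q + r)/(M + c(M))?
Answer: √17754/15 ≈ 8.8829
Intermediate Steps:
r = 8/5 (r = -3/(-5) + 6/6 = -3*(-⅕) + 6*(⅙) = ⅗ + 1 = 8/5 ≈ 1.6000)
K(Q, M) = (8/5 + Q)/(6 + M) (K(Q, M) = (Q + 8/5)/(M + 6) = (8/5 + Q)/(6 + M))
√(K(-3, 9) + 79) = √((8/5 - 3)/(6 + 9) + 79) = √(-7/5/15 + 79) = √((1/15)*(-7/5) + 79) = √(-7/75 + 79) = √(5918/75) = √17754/15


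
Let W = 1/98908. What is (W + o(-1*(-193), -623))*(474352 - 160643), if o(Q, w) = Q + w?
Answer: -168888373269/1252 ≈ -1.3489e+8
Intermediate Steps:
W = 1/98908 ≈ 1.0110e-5
(W + o(-1*(-193), -623))*(474352 - 160643) = (1/98908 + (-1*(-193) - 623))*(474352 - 160643) = (1/98908 + (193 - 623))*313709 = (1/98908 - 430)*313709 = -42530439/98908*313709 = -168888373269/1252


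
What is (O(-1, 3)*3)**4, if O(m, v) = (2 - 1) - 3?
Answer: 1296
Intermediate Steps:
O(m, v) = -2 (O(m, v) = 1 - 3 = -2)
(O(-1, 3)*3)**4 = (-2*3)**4 = (-6)**4 = 1296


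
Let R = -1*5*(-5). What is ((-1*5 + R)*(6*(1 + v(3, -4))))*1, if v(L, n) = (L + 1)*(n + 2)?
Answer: -840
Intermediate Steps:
R = 25 (R = -5*(-5) = 25)
v(L, n) = (1 + L)*(2 + n)
((-1*5 + R)*(6*(1 + v(3, -4))))*1 = ((-1*5 + 25)*(6*(1 + (2 - 4 + 2*3 + 3*(-4)))))*1 = ((-5 + 25)*(6*(1 + (2 - 4 + 6 - 12))))*1 = (20*(6*(1 - 8)))*1 = (20*(6*(-7)))*1 = (20*(-42))*1 = -840*1 = -840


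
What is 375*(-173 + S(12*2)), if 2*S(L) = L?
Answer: -60375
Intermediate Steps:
S(L) = L/2
375*(-173 + S(12*2)) = 375*(-173 + (12*2)/2) = 375*(-173 + (½)*24) = 375*(-173 + 12) = 375*(-161) = -60375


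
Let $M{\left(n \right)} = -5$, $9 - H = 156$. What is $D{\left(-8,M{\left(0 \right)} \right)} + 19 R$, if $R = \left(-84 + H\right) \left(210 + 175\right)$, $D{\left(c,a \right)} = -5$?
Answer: $-1689770$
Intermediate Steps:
$H = -147$ ($H = 9 - 156 = -147$)
$R = -88935$ ($R = \left(-84 - 147\right) \left(210 + 175\right) = \left(-231\right) 385 = -88935$)
$D{\left(-8,M{\left(0 \right)} \right)} + 19 R = -5 + 19 \left(-88935\right) = -5 - 1689765 = -1689770$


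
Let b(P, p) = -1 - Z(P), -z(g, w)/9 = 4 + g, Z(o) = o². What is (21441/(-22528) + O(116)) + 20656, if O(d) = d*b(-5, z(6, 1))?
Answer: 397372479/22528 ≈ 17639.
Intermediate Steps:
z(g, w) = -36 - 9*g (z(g, w) = -9*(4 + g) = -36 - 9*g)
b(P, p) = -1 - P²
O(d) = -26*d (O(d) = d*(-1 - 1*(-5)²) = d*(-1 - 1*25) = d*(-1 - 25) = d*(-26) = -26*d)
(21441/(-22528) + O(116)) + 20656 = (21441/(-22528) - 26*116) + 20656 = (21441*(-1/22528) - 3016) + 20656 = (-21441/22528 - 3016) + 20656 = -67965889/22528 + 20656 = 397372479/22528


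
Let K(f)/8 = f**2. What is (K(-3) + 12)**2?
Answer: 7056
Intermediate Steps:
K(f) = 8*f**2
(K(-3) + 12)**2 = (8*(-3)**2 + 12)**2 = (8*9 + 12)**2 = (72 + 12)**2 = 84**2 = 7056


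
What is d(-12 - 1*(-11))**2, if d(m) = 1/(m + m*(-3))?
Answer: 1/4 ≈ 0.25000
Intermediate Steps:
d(m) = -1/(2*m) (d(m) = 1/(m - 3*m) = 1/(-2*m) = -1/(2*m))
d(-12 - 1*(-11))**2 = (-1/(2*(-12 - 1*(-11))))**2 = (-1/(2*(-12 + 11)))**2 = (-1/2/(-1))**2 = (-1/2*(-1))**2 = (1/2)**2 = 1/4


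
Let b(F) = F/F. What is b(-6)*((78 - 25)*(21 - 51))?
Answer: -1590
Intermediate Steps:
b(F) = 1
b(-6)*((78 - 25)*(21 - 51)) = 1*((78 - 25)*(21 - 51)) = 1*(53*(-30)) = 1*(-1590) = -1590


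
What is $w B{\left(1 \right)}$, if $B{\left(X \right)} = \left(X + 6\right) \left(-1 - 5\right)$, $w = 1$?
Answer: $-42$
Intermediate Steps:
$B{\left(X \right)} = -36 - 6 X$ ($B{\left(X \right)} = \left(6 + X\right) \left(-6\right) = -36 - 6 X$)
$w B{\left(1 \right)} = 1 \left(-36 - 6\right) = 1 \left(-42\right) = -42$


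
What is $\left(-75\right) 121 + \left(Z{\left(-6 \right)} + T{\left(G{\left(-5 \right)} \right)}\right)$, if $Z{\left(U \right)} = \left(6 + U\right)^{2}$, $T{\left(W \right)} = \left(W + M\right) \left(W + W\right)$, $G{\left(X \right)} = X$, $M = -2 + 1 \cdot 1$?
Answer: $-9015$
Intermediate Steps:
$M = -1$ ($M = -2 + 1 = -1$)
$T{\left(W \right)} = 2 W \left(-1 + W\right)$ ($T{\left(W \right)} = \left(W - 1\right) \left(W + W\right) = \left(-1 + W\right) 2 W = 2 W \left(-1 + W\right)$)
$\left(-75\right) 121 + \left(Z{\left(-6 \right)} + T{\left(G{\left(-5 \right)} \right)}\right) = \left(-75\right) 121 + \left(\left(6 - 6\right)^{2} + 2 \left(-5\right) \left(-1 - 5\right)\right) = -9075 + \left(0^{2} + 2 \left(-5\right) \left(-6\right)\right) = -9075 + \left(0 + 60\right) = -9075 + 60 = -9015$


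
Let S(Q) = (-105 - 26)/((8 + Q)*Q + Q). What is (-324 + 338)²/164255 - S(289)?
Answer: 5485331/2020852730 ≈ 0.0027144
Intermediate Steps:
S(Q) = -131/(Q + Q*(8 + Q)) (S(Q) = -131/(Q*(8 + Q) + Q) = -131/(Q + Q*(8 + Q)))
(-324 + 338)²/164255 - S(289) = (-324 + 338)²/164255 - (-131)/(289*(9 + 289)) = 14²*(1/164255) - (-131)/(289*298) = 196*(1/164255) - (-131)/(289*298) = 28/23465 - 1*(-131/86122) = 28/23465 + 131/86122 = 5485331/2020852730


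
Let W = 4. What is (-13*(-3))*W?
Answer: 156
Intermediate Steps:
(-13*(-3))*W = -13*(-3)*4 = 39*4 = 156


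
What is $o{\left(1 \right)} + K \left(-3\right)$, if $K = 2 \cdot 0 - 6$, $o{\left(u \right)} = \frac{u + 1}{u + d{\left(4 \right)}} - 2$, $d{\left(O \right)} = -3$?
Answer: $15$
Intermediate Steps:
$o{\left(u \right)} = -2 + \frac{1 + u}{-3 + u}$ ($o{\left(u \right)} = \frac{u + 1}{u - 3} - 2 = \frac{1 + u}{-3 + u} - 2 = -2 + \frac{1 + u}{-3 + u}$)
$K = -6$ ($K = 0 - 6 = -6$)
$o{\left(1 \right)} + K \left(-3\right) = \frac{7 - 1}{-3 + 1} - -18 = \frac{7 - 1}{-2} + 18 = \left(- \frac{1}{2}\right) 6 + 18 = -3 + 18 = 15$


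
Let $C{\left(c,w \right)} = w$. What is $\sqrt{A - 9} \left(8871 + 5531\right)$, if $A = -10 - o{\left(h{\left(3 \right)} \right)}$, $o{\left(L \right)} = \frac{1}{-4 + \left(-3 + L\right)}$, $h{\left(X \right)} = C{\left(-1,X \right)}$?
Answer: $36005 i \sqrt{3} \approx 62363.0 i$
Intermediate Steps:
$h{\left(X \right)} = X$
$o{\left(L \right)} = \frac{1}{-7 + L}$
$A = - \frac{39}{4}$ ($A = -10 - \frac{1}{-7 + 3} = -10 - \frac{1}{-4} = -10 - - \frac{1}{4} = -10 + \frac{1}{4} = - \frac{39}{4} \approx -9.75$)
$\sqrt{A - 9} \left(8871 + 5531\right) = \sqrt{- \frac{39}{4} - 9} \left(8871 + 5531\right) = \sqrt{- \frac{75}{4}} \cdot 14402 = \frac{5 i \sqrt{3}}{2} \cdot 14402 = 36005 i \sqrt{3}$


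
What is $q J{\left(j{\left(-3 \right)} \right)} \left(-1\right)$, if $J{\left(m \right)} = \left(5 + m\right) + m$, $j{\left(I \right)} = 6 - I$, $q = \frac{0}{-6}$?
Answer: $0$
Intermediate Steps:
$q = 0$ ($q = 0 \left(- \frac{1}{6}\right) = 0$)
$J{\left(m \right)} = 5 + 2 m$
$q J{\left(j{\left(-3 \right)} \right)} \left(-1\right) = 0 \left(5 + 2 \left(6 - -3\right)\right) \left(-1\right) = 0 \left(5 + 2 \left(6 + 3\right)\right) \left(-1\right) = 0 \left(5 + 2 \cdot 9\right) \left(-1\right) = 0 \left(5 + 18\right) \left(-1\right) = 0 \cdot 23 \left(-1\right) = 0 \left(-1\right) = 0$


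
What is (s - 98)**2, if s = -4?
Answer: 10404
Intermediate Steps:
(s - 98)**2 = (-4 - 98)**2 = (-102)**2 = 10404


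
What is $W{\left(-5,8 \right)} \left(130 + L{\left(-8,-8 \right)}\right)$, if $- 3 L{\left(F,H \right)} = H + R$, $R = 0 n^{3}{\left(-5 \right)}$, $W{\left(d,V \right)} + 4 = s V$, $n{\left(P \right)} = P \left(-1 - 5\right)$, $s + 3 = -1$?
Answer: $-4776$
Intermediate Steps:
$s = -4$ ($s = -3 - 1 = -4$)
$n{\left(P \right)} = - 6 P$ ($n{\left(P \right)} = P \left(-6\right) = - 6 P$)
$W{\left(d,V \right)} = -4 - 4 V$
$R = 0$ ($R = 0 \left(\left(-6\right) \left(-5\right)\right)^{3} = 0 \cdot 30^{3} = 0 \cdot 27000 = 0$)
$L{\left(F,H \right)} = - \frac{H}{3}$ ($L{\left(F,H \right)} = - \frac{H + 0}{3} = - \frac{H}{3}$)
$W{\left(-5,8 \right)} \left(130 + L{\left(-8,-8 \right)}\right) = \left(-4 - 32\right) \left(130 - - \frac{8}{3}\right) = \left(-4 - 32\right) \left(130 + \frac{8}{3}\right) = \left(-36\right) \frac{398}{3} = -4776$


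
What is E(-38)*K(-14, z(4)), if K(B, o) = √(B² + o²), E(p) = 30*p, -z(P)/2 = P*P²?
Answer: -2280*√4145 ≈ -1.4679e+5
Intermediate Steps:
z(P) = -2*P³ (z(P) = -2*P*P² = -2*P³)
E(-38)*K(-14, z(4)) = (30*(-38))*√((-14)² + (-2*4³)²) = -1140*√(196 + (-2*64)²) = -1140*√(196 + (-128)²) = -1140*√(196 + 16384) = -2280*√4145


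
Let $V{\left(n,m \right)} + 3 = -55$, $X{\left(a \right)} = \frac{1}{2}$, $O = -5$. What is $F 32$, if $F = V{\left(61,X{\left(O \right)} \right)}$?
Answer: $-1856$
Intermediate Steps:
$X{\left(a \right)} = \frac{1}{2}$
$V{\left(n,m \right)} = -58$ ($V{\left(n,m \right)} = -3 - 55 = -58$)
$F = -58$
$F 32 = \left(-58\right) 32 = -1856$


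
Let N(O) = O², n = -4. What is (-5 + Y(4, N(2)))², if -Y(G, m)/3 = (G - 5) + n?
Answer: 100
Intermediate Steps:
Y(G, m) = 27 - 3*G (Y(G, m) = -3*((G - 5) - 4) = -3*((-5 + G) - 4) = -3*(-9 + G) = 27 - 3*G)
(-5 + Y(4, N(2)))² = (-5 + (27 - 3*4))² = (-5 + (27 - 12))² = (-5 + 15)² = 10² = 100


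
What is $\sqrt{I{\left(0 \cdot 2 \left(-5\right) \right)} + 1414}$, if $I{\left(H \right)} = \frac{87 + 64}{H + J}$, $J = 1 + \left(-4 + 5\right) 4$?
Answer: $\frac{\sqrt{36105}}{5} \approx 38.003$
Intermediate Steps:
$J = 5$ ($J = 1 + 1 \cdot 4 = 1 + 4 = 5$)
$I{\left(H \right)} = \frac{151}{5 + H}$ ($I{\left(H \right)} = \frac{87 + 64}{H + 5} = \frac{151}{5 + H}$)
$\sqrt{I{\left(0 \cdot 2 \left(-5\right) \right)} + 1414} = \sqrt{\frac{151}{5 + 0 \cdot 2 \left(-5\right)} + 1414} = \sqrt{\frac{151}{5 + 0 \left(-5\right)} + 1414} = \sqrt{\frac{151}{5 + 0} + 1414} = \sqrt{\frac{151}{5} + 1414} = \sqrt{\frac{7221}{5}} = \frac{\sqrt{36105}}{5}$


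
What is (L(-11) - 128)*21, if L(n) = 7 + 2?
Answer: -2499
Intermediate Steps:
L(n) = 9
(L(-11) - 128)*21 = (9 - 128)*21 = -119*21 = -2499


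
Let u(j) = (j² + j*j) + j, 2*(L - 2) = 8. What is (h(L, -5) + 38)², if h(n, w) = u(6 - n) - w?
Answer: 1849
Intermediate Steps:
L = 6 (L = 2 + (½)*8 = 2 + 4 = 6)
u(j) = j + 2*j² (u(j) = (j² + j²) + j = 2*j² + j = j + 2*j²)
h(n, w) = -w + (6 - n)*(13 - 2*n) (h(n, w) = (6 - n)*(1 + 2*(6 - n)) - w = (6 - n)*(1 + (12 - 2*n)) - w = (6 - n)*(13 - 2*n) - w = -w + (6 - n)*(13 - 2*n))
(h(L, -5) + 38)² = ((-1*(-5) + (-13 + 2*6)*(-6 + 6)) + 38)² = ((5 + (-13 + 12)*0) + 38)² = ((5 - 1*0) + 38)² = ((5 + 0) + 38)² = (5 + 38)² = 43² = 1849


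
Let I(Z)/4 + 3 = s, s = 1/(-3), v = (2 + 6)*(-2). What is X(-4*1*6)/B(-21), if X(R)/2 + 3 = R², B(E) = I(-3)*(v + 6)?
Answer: 1719/200 ≈ 8.5950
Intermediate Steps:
v = -16 (v = 8*(-2) = -16)
s = -⅓ ≈ -0.33333
I(Z) = -40/3 (I(Z) = -12 + 4*(-⅓) = -12 - 4/3 = -40/3)
B(E) = 400/3 (B(E) = -40*(-16 + 6)/3 = -40/3*(-10) = 400/3)
X(R) = -6 + 2*R²
X(-4*1*6)/B(-21) = (-6 + 2*(-4*1*6)²)/(400/3) = (-6 + 2*(-4*6)²)*(3/400) = (-6 + 2*(-24)²)*(3/400) = (-6 + 2*576)*(3/400) = (-6 + 1152)*(3/400) = 1146*(3/400) = 1719/200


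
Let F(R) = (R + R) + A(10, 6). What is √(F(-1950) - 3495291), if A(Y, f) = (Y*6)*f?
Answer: 3*I*√388759 ≈ 1870.5*I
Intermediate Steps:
A(Y, f) = 6*Y*f (A(Y, f) = (6*Y)*f = 6*Y*f)
F(R) = 360 + 2*R (F(R) = (R + R) + 6*10*6 = 2*R + 360 = 360 + 2*R)
√(F(-1950) - 3495291) = √((360 + 2*(-1950)) - 3495291) = √((360 - 3900) - 3495291) = √(-3540 - 3495291) = √(-3498831) = 3*I*√388759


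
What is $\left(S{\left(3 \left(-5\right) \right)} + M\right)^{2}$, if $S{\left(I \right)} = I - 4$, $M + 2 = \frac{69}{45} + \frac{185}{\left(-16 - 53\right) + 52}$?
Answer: $\frac{59892121}{65025} \approx 921.06$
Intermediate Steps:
$M = - \frac{2894}{255}$ ($M = -2 + \left(\frac{69}{45} + \frac{185}{\left(-16 - 53\right) + 52}\right) = -2 + \left(69 \cdot \frac{1}{45} + \frac{185}{-69 + 52}\right) = -2 + \left(\frac{23}{15} + \frac{185}{-17}\right) = -2 + \left(\frac{23}{15} + 185 \left(- \frac{1}{17}\right)\right) = -2 + \left(\frac{23}{15} - \frac{185}{17}\right) = -2 - \frac{2384}{255} = - \frac{2894}{255} \approx -11.349$)
$S{\left(I \right)} = -4 + I$
$\left(S{\left(3 \left(-5\right) \right)} + M\right)^{2} = \left(\left(-4 + 3 \left(-5\right)\right) - \frac{2894}{255}\right)^{2} = \left(\left(-4 - 15\right) - \frac{2894}{255}\right)^{2} = \left(-19 - \frac{2894}{255}\right)^{2} = \left(- \frac{7739}{255}\right)^{2} = \frac{59892121}{65025}$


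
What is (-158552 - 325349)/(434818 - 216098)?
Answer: -483901/218720 ≈ -2.2124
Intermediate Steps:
(-158552 - 325349)/(434818 - 216098) = -483901/218720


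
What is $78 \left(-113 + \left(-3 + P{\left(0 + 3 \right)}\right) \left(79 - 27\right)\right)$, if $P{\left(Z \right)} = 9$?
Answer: $15522$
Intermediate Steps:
$78 \left(-113 + \left(-3 + P{\left(0 + 3 \right)}\right) \left(79 - 27\right)\right) = 78 \left(-113 + \left(-3 + 9\right) \left(79 - 27\right)\right) = 78 \left(-113 + 6 \cdot 52\right) = 78 \left(-113 + 312\right) = 78 \cdot 199 = 15522$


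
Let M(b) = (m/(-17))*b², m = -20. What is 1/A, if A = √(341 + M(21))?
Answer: √248489/14617 ≈ 0.034103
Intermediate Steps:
M(b) = 20*b²/17 (M(b) = (-20/(-17))*b² = (-20*(-1/17))*b² = 20*b²/17)
A = √248489/17 (A = √(341 + (20/17)*21²) = √(341 + (20/17)*441) = √(341 + 8820/17) = √(14617/17) = √248489/17 ≈ 29.323)
1/A = 1/(√248489/17) = √248489/14617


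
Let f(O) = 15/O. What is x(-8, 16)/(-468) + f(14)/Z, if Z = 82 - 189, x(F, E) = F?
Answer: 1241/175266 ≈ 0.0070807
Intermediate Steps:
Z = -107
x(-8, 16)/(-468) + f(14)/Z = -8/(-468) + (15/14)/(-107) = -8*(-1/468) + (15*(1/14))*(-1/107) = 2/117 + (15/14)*(-1/107) = 2/117 - 15/1498 = 1241/175266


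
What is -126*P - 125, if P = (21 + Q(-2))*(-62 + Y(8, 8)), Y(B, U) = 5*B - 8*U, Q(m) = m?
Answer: 205759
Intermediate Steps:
Y(B, U) = -8*U + 5*B
P = -1634 (P = (21 - 2)*(-62 + (-8*8 + 5*8)) = 19*(-62 + (-64 + 40)) = 19*(-62 - 24) = 19*(-86) = -1634)
-126*P - 125 = -126*(-1634) - 125 = 205884 - 125 = 205759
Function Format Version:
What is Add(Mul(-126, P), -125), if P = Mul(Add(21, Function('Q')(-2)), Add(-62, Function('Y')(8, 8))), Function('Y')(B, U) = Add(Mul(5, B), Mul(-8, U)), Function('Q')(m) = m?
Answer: 205759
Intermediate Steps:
Function('Y')(B, U) = Add(Mul(-8, U), Mul(5, B))
P = -1634 (P = Mul(Add(21, -2), Add(-62, Add(Mul(-8, 8), Mul(5, 8)))) = Mul(19, Add(-62, Add(-64, 40))) = Mul(19, Add(-62, -24)) = Mul(19, -86) = -1634)
Add(Mul(-126, P), -125) = Add(Mul(-126, -1634), -125) = Add(205884, -125) = 205759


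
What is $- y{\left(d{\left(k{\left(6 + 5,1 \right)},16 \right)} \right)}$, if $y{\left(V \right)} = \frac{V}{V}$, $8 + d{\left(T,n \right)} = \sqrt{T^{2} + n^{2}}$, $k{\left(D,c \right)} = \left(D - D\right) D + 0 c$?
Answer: $-1$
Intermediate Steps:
$k{\left(D,c \right)} = 0$ ($k{\left(D,c \right)} = 0 D + 0 = 0 + 0 = 0$)
$d{\left(T,n \right)} = -8 + \sqrt{T^{2} + n^{2}}$
$y{\left(V \right)} = 1$
$- y{\left(d{\left(k{\left(6 + 5,1 \right)},16 \right)} \right)} = \left(-1\right) 1 = -1$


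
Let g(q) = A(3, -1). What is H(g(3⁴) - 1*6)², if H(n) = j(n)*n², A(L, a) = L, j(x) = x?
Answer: 729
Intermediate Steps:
g(q) = 3
H(n) = n³ (H(n) = n*n² = n³)
H(g(3⁴) - 1*6)² = ((3 - 1*6)³)² = ((3 - 6)³)² = ((-3)³)² = (-27)² = 729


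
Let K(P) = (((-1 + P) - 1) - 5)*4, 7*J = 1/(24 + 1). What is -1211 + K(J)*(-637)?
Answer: 415261/25 ≈ 16610.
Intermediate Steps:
J = 1/175 (J = 1/(7*(24 + 1)) = (1/7)/25 = (1/7)*(1/25) = 1/175 ≈ 0.0057143)
K(P) = -28 + 4*P (K(P) = ((-2 + P) - 5)*4 = (-7 + P)*4 = -28 + 4*P)
-1211 + K(J)*(-637) = -1211 + (-28 + 4*(1/175))*(-637) = -1211 + (-28 + 4/175)*(-637) = -1211 - 4896/175*(-637) = -1211 + 445536/25 = 415261/25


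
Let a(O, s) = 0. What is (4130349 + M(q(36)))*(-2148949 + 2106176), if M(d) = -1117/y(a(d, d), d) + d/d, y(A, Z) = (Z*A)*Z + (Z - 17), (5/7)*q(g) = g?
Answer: -29503227024645/167 ≈ -1.7667e+11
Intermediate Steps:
q(g) = 7*g/5
y(A, Z) = -17 + Z + A*Z² (y(A, Z) = (A*Z)*Z + (-17 + Z) = A*Z² + (-17 + Z) = -17 + Z + A*Z²)
M(d) = 1 - 1117/(-17 + d) (M(d) = -1117/(-17 + d + 0*d²) + d/d = -1117/(-17 + d + 0) + 1 = -1117/(-17 + d) + 1 = 1 - 1117/(-17 + d))
(4130349 + M(q(36)))*(-2148949 + 2106176) = (4130349 + (-1134 + (7/5)*36)/(-17 + (7/5)*36))*(-2148949 + 2106176) = (4130349 + (-1134 + 252/5)/(-17 + 252/5))*(-42773) = (4130349 - 5418/5/(167/5))*(-42773) = (4130349 + (5/167)*(-5418/5))*(-42773) = (4130349 - 5418/167)*(-42773) = (689762865/167)*(-42773) = -29503227024645/167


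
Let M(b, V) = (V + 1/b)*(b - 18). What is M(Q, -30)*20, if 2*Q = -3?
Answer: 11960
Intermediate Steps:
Q = -3/2 (Q = (1/2)*(-3) = -3/2 ≈ -1.5000)
M(b, V) = (-18 + b)*(V + 1/b) (M(b, V) = (V + 1/b)*(-18 + b) = (-18 + b)*(V + 1/b))
M(Q, -30)*20 = (1 - 18*(-30) - 18/(-3/2) - 30*(-3/2))*20 = (1 + 540 - 18*(-2/3) + 45)*20 = (1 + 540 + 12 + 45)*20 = 598*20 = 11960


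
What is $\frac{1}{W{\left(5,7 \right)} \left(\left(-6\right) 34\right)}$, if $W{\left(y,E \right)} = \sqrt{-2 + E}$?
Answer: $- \frac{\sqrt{5}}{1020} \approx -0.0021922$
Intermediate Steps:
$\frac{1}{W{\left(5,7 \right)} \left(\left(-6\right) 34\right)} = \frac{1}{\sqrt{-2 + 7} \left(\left(-6\right) 34\right)} = \frac{1}{\sqrt{5} \left(-204\right)} = \frac{1}{\left(-204\right) \sqrt{5}} = - \frac{\sqrt{5}}{1020}$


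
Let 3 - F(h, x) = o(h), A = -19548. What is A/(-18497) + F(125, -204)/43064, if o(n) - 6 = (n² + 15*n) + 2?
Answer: 518025087/796554808 ≈ 0.65033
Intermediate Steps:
o(n) = 8 + n² + 15*n (o(n) = 6 + ((n² + 15*n) + 2) = 6 + (2 + n² + 15*n) = 8 + n² + 15*n)
F(h, x) = -5 - h² - 15*h (F(h, x) = 3 - (8 + h² + 15*h) = 3 + (-8 - h² - 15*h) = -5 - h² - 15*h)
A/(-18497) + F(125, -204)/43064 = -19548/(-18497) + (-5 - 1*125² - 15*125)/43064 = -19548*(-1/18497) + (-5 - 1*15625 - 1875)*(1/43064) = 19548/18497 + (-5 - 15625 - 1875)*(1/43064) = 19548/18497 - 17505*1/43064 = 19548/18497 - 17505/43064 = 518025087/796554808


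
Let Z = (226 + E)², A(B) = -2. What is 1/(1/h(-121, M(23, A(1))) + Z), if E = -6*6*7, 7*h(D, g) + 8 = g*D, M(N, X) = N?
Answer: 2791/1886709 ≈ 0.0014793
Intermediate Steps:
h(D, g) = -8/7 + D*g/7 (h(D, g) = -8/7 + (g*D)/7 = -8/7 + (D*g)/7 = -8/7 + D*g/7)
E = -252 (E = -36*7 = -252)
Z = 676 (Z = (226 - 252)² = (-26)² = 676)
1/(1/h(-121, M(23, A(1))) + Z) = 1/(1/(-8/7 + (⅐)*(-121)*23) + 676) = 1/(1/(-8/7 - 2783/7) + 676) = 1/(1/(-2791/7) + 676) = 1/(-7/2791 + 676) = 1/(1886709/2791) = 2791/1886709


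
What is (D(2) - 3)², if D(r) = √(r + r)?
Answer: 1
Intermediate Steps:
D(r) = √2*√r (D(r) = √(2*r) = √2*√r)
(D(2) - 3)² = (√2*√2 - 3)² = (2 - 3)² = (-1)² = 1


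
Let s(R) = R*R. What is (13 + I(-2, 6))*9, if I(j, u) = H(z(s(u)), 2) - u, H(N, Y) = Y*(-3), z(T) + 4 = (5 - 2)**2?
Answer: 9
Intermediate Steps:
s(R) = R**2
z(T) = 5 (z(T) = -4 + (5 - 2)**2 = -4 + 3**2 = -4 + 9 = 5)
H(N, Y) = -3*Y
I(j, u) = -6 - u (I(j, u) = -3*2 - u = -6 - u)
(13 + I(-2, 6))*9 = (13 + (-6 - 1*6))*9 = (13 + (-6 - 6))*9 = (13 - 12)*9 = 1*9 = 9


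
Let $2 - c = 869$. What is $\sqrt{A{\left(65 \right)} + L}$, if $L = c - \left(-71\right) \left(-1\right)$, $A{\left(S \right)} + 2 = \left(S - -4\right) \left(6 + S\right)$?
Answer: $\sqrt{3959} \approx 62.921$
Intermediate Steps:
$c = -867$ ($c = 2 - 869 = -867$)
$A{\left(S \right)} = -2 + \left(4 + S\right) \left(6 + S\right)$ ($A{\left(S \right)} = -2 + \left(S - -4\right) \left(6 + S\right) = -2 + \left(S + 4\right) \left(6 + S\right) = -2 + \left(4 + S\right) \left(6 + S\right)$)
$L = -938$ ($L = -867 - \left(-71\right) \left(-1\right) = -867 - 71 = -938$)
$\sqrt{A{\left(65 \right)} + L} = \sqrt{\left(22 + 65^{2} + 10 \cdot 65\right) - 938} = \sqrt{\left(22 + 4225 + 650\right) - 938} = \sqrt{4897 - 938} = \sqrt{3959}$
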